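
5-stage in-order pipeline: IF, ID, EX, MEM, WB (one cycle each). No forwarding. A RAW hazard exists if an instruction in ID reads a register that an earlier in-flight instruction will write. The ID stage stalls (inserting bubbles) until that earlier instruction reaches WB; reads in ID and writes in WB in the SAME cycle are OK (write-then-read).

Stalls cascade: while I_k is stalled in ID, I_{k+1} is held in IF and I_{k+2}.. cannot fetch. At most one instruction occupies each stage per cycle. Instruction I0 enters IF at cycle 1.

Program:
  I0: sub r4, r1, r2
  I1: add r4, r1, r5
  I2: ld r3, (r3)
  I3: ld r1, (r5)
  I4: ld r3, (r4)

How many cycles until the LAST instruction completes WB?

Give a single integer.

Answer: 9

Derivation:
I0 sub r4 <- r1,r2: IF@1 ID@2 stall=0 (-) EX@3 MEM@4 WB@5
I1 add r4 <- r1,r5: IF@2 ID@3 stall=0 (-) EX@4 MEM@5 WB@6
I2 ld r3 <- r3: IF@3 ID@4 stall=0 (-) EX@5 MEM@6 WB@7
I3 ld r1 <- r5: IF@4 ID@5 stall=0 (-) EX@6 MEM@7 WB@8
I4 ld r3 <- r4: IF@5 ID@6 stall=0 (-) EX@7 MEM@8 WB@9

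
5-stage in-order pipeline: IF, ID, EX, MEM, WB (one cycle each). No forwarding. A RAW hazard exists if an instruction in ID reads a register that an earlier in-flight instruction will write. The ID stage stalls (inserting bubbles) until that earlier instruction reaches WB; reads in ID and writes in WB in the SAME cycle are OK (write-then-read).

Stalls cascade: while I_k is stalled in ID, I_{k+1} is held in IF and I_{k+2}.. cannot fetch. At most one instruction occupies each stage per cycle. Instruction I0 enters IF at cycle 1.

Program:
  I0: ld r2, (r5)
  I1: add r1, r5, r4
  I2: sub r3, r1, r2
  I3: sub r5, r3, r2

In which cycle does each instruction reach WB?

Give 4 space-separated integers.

Answer: 5 6 9 12

Derivation:
I0 ld r2 <- r5: IF@1 ID@2 stall=0 (-) EX@3 MEM@4 WB@5
I1 add r1 <- r5,r4: IF@2 ID@3 stall=0 (-) EX@4 MEM@5 WB@6
I2 sub r3 <- r1,r2: IF@3 ID@4 stall=2 (RAW on I1.r1 (WB@6)) EX@7 MEM@8 WB@9
I3 sub r5 <- r3,r2: IF@4 ID@7 stall=2 (RAW on I2.r3 (WB@9)) EX@10 MEM@11 WB@12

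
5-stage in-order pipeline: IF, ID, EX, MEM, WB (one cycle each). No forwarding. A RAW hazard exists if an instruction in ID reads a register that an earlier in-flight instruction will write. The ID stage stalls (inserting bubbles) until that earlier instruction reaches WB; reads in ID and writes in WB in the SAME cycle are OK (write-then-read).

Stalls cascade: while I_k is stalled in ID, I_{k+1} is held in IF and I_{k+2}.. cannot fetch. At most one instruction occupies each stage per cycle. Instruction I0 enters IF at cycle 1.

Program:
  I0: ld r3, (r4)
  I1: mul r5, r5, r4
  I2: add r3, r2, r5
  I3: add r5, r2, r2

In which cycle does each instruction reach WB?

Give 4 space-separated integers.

I0 ld r3 <- r4: IF@1 ID@2 stall=0 (-) EX@3 MEM@4 WB@5
I1 mul r5 <- r5,r4: IF@2 ID@3 stall=0 (-) EX@4 MEM@5 WB@6
I2 add r3 <- r2,r5: IF@3 ID@4 stall=2 (RAW on I1.r5 (WB@6)) EX@7 MEM@8 WB@9
I3 add r5 <- r2,r2: IF@4 ID@7 stall=0 (-) EX@8 MEM@9 WB@10

Answer: 5 6 9 10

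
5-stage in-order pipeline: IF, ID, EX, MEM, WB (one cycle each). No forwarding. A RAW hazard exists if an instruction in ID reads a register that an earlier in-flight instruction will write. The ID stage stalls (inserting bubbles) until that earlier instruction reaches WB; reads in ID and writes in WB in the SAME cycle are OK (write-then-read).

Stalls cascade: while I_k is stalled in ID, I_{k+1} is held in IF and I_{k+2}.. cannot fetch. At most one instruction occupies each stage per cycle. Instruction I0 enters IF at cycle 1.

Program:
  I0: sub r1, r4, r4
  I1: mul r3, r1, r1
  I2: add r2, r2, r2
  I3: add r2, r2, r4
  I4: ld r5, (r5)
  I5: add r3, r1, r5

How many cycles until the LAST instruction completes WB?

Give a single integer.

Answer: 16

Derivation:
I0 sub r1 <- r4,r4: IF@1 ID@2 stall=0 (-) EX@3 MEM@4 WB@5
I1 mul r3 <- r1,r1: IF@2 ID@3 stall=2 (RAW on I0.r1 (WB@5)) EX@6 MEM@7 WB@8
I2 add r2 <- r2,r2: IF@3 ID@6 stall=0 (-) EX@7 MEM@8 WB@9
I3 add r2 <- r2,r4: IF@6 ID@7 stall=2 (RAW on I2.r2 (WB@9)) EX@10 MEM@11 WB@12
I4 ld r5 <- r5: IF@7 ID@10 stall=0 (-) EX@11 MEM@12 WB@13
I5 add r3 <- r1,r5: IF@10 ID@11 stall=2 (RAW on I4.r5 (WB@13)) EX@14 MEM@15 WB@16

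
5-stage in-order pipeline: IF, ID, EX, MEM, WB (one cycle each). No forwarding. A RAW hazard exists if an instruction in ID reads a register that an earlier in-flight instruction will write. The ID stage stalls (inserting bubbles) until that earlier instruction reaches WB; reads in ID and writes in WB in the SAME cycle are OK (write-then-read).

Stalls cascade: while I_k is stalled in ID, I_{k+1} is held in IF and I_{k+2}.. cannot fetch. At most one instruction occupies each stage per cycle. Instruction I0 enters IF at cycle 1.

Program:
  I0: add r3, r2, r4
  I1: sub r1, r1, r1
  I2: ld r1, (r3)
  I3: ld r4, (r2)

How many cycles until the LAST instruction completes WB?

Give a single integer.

I0 add r3 <- r2,r4: IF@1 ID@2 stall=0 (-) EX@3 MEM@4 WB@5
I1 sub r1 <- r1,r1: IF@2 ID@3 stall=0 (-) EX@4 MEM@5 WB@6
I2 ld r1 <- r3: IF@3 ID@4 stall=1 (RAW on I0.r3 (WB@5)) EX@6 MEM@7 WB@8
I3 ld r4 <- r2: IF@4 ID@6 stall=0 (-) EX@7 MEM@8 WB@9

Answer: 9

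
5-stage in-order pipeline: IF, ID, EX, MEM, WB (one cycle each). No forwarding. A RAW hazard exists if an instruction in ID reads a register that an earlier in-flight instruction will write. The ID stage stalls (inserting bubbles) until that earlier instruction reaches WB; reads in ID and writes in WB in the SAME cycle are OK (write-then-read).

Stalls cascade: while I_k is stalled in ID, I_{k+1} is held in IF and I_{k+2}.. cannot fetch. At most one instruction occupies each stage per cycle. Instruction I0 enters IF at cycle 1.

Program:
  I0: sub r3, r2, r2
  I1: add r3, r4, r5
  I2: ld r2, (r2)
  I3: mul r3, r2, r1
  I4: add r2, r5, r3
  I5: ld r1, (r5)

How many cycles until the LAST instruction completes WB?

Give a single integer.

Answer: 14

Derivation:
I0 sub r3 <- r2,r2: IF@1 ID@2 stall=0 (-) EX@3 MEM@4 WB@5
I1 add r3 <- r4,r5: IF@2 ID@3 stall=0 (-) EX@4 MEM@5 WB@6
I2 ld r2 <- r2: IF@3 ID@4 stall=0 (-) EX@5 MEM@6 WB@7
I3 mul r3 <- r2,r1: IF@4 ID@5 stall=2 (RAW on I2.r2 (WB@7)) EX@8 MEM@9 WB@10
I4 add r2 <- r5,r3: IF@5 ID@8 stall=2 (RAW on I3.r3 (WB@10)) EX@11 MEM@12 WB@13
I5 ld r1 <- r5: IF@8 ID@11 stall=0 (-) EX@12 MEM@13 WB@14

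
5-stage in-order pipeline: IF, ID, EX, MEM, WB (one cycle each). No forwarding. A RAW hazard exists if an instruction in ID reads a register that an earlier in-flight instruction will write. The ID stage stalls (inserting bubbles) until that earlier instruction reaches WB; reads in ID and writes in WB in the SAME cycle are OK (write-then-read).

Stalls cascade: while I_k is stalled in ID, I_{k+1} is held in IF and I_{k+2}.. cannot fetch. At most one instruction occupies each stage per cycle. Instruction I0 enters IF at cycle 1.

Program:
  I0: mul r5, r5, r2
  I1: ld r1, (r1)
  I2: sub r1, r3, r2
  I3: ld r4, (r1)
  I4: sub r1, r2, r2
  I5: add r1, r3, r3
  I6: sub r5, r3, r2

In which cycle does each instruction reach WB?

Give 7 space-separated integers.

I0 mul r5 <- r5,r2: IF@1 ID@2 stall=0 (-) EX@3 MEM@4 WB@5
I1 ld r1 <- r1: IF@2 ID@3 stall=0 (-) EX@4 MEM@5 WB@6
I2 sub r1 <- r3,r2: IF@3 ID@4 stall=0 (-) EX@5 MEM@6 WB@7
I3 ld r4 <- r1: IF@4 ID@5 stall=2 (RAW on I2.r1 (WB@7)) EX@8 MEM@9 WB@10
I4 sub r1 <- r2,r2: IF@5 ID@8 stall=0 (-) EX@9 MEM@10 WB@11
I5 add r1 <- r3,r3: IF@8 ID@9 stall=0 (-) EX@10 MEM@11 WB@12
I6 sub r5 <- r3,r2: IF@9 ID@10 stall=0 (-) EX@11 MEM@12 WB@13

Answer: 5 6 7 10 11 12 13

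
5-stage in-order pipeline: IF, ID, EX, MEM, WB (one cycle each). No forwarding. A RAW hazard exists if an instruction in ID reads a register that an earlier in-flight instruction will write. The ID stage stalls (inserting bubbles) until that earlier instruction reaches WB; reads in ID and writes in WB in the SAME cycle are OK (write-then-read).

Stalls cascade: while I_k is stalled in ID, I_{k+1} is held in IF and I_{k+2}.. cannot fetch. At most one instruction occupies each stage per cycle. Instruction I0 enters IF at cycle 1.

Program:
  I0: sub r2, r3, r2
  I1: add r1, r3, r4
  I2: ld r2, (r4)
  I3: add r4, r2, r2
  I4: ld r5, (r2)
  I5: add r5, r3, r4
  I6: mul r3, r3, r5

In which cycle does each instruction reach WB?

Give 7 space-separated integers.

Answer: 5 6 7 10 11 13 16

Derivation:
I0 sub r2 <- r3,r2: IF@1 ID@2 stall=0 (-) EX@3 MEM@4 WB@5
I1 add r1 <- r3,r4: IF@2 ID@3 stall=0 (-) EX@4 MEM@5 WB@6
I2 ld r2 <- r4: IF@3 ID@4 stall=0 (-) EX@5 MEM@6 WB@7
I3 add r4 <- r2,r2: IF@4 ID@5 stall=2 (RAW on I2.r2 (WB@7)) EX@8 MEM@9 WB@10
I4 ld r5 <- r2: IF@5 ID@8 stall=0 (-) EX@9 MEM@10 WB@11
I5 add r5 <- r3,r4: IF@8 ID@9 stall=1 (RAW on I3.r4 (WB@10)) EX@11 MEM@12 WB@13
I6 mul r3 <- r3,r5: IF@9 ID@11 stall=2 (RAW on I5.r5 (WB@13)) EX@14 MEM@15 WB@16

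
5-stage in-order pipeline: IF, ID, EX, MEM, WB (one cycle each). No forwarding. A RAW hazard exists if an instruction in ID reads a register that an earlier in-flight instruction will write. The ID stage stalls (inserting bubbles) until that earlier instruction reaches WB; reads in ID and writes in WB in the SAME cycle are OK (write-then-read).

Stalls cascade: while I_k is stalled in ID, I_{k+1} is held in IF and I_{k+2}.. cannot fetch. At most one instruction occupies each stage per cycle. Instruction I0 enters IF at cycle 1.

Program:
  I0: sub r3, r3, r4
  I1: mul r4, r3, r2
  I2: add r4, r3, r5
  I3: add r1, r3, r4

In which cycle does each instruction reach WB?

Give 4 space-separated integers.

Answer: 5 8 9 12

Derivation:
I0 sub r3 <- r3,r4: IF@1 ID@2 stall=0 (-) EX@3 MEM@4 WB@5
I1 mul r4 <- r3,r2: IF@2 ID@3 stall=2 (RAW on I0.r3 (WB@5)) EX@6 MEM@7 WB@8
I2 add r4 <- r3,r5: IF@3 ID@6 stall=0 (-) EX@7 MEM@8 WB@9
I3 add r1 <- r3,r4: IF@6 ID@7 stall=2 (RAW on I2.r4 (WB@9)) EX@10 MEM@11 WB@12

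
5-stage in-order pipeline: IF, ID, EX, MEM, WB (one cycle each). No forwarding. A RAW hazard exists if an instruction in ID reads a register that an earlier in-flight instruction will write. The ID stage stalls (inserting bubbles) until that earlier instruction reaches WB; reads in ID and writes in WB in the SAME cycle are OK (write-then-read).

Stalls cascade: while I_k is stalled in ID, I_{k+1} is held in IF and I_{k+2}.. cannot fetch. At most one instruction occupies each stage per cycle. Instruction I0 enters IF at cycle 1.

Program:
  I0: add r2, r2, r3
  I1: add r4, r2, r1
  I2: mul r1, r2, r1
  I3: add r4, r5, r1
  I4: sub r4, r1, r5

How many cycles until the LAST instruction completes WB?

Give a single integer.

I0 add r2 <- r2,r3: IF@1 ID@2 stall=0 (-) EX@3 MEM@4 WB@5
I1 add r4 <- r2,r1: IF@2 ID@3 stall=2 (RAW on I0.r2 (WB@5)) EX@6 MEM@7 WB@8
I2 mul r1 <- r2,r1: IF@3 ID@6 stall=0 (-) EX@7 MEM@8 WB@9
I3 add r4 <- r5,r1: IF@6 ID@7 stall=2 (RAW on I2.r1 (WB@9)) EX@10 MEM@11 WB@12
I4 sub r4 <- r1,r5: IF@7 ID@10 stall=0 (-) EX@11 MEM@12 WB@13

Answer: 13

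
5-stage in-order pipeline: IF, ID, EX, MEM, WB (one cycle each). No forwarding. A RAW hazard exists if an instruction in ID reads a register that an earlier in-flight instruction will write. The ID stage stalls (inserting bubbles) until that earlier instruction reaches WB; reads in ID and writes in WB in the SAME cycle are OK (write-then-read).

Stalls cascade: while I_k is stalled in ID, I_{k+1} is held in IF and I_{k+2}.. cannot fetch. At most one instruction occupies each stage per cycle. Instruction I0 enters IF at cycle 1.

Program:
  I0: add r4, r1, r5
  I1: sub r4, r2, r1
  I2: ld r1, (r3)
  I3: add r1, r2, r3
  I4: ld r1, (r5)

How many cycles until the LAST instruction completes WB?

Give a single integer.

Answer: 9

Derivation:
I0 add r4 <- r1,r5: IF@1 ID@2 stall=0 (-) EX@3 MEM@4 WB@5
I1 sub r4 <- r2,r1: IF@2 ID@3 stall=0 (-) EX@4 MEM@5 WB@6
I2 ld r1 <- r3: IF@3 ID@4 stall=0 (-) EX@5 MEM@6 WB@7
I3 add r1 <- r2,r3: IF@4 ID@5 stall=0 (-) EX@6 MEM@7 WB@8
I4 ld r1 <- r5: IF@5 ID@6 stall=0 (-) EX@7 MEM@8 WB@9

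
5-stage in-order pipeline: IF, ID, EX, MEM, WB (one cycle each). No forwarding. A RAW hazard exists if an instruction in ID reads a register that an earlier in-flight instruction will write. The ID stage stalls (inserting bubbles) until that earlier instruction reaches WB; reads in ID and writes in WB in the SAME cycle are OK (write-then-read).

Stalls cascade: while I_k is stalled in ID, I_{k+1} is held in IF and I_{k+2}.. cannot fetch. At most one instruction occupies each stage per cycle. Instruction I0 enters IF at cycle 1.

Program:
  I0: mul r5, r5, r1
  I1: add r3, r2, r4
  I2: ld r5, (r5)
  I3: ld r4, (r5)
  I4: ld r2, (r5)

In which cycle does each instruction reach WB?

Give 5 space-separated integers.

I0 mul r5 <- r5,r1: IF@1 ID@2 stall=0 (-) EX@3 MEM@4 WB@5
I1 add r3 <- r2,r4: IF@2 ID@3 stall=0 (-) EX@4 MEM@5 WB@6
I2 ld r5 <- r5: IF@3 ID@4 stall=1 (RAW on I0.r5 (WB@5)) EX@6 MEM@7 WB@8
I3 ld r4 <- r5: IF@4 ID@6 stall=2 (RAW on I2.r5 (WB@8)) EX@9 MEM@10 WB@11
I4 ld r2 <- r5: IF@6 ID@9 stall=0 (-) EX@10 MEM@11 WB@12

Answer: 5 6 8 11 12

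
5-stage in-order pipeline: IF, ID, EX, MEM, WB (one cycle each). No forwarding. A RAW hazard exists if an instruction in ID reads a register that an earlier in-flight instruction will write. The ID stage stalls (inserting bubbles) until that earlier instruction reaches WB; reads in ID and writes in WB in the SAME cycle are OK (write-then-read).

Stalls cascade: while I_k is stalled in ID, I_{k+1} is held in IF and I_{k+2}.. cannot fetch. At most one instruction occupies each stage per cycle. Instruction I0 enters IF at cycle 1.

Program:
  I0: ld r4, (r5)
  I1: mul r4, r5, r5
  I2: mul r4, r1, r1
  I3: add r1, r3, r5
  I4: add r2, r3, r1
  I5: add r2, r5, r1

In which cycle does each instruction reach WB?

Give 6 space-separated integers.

Answer: 5 6 7 8 11 12

Derivation:
I0 ld r4 <- r5: IF@1 ID@2 stall=0 (-) EX@3 MEM@4 WB@5
I1 mul r4 <- r5,r5: IF@2 ID@3 stall=0 (-) EX@4 MEM@5 WB@6
I2 mul r4 <- r1,r1: IF@3 ID@4 stall=0 (-) EX@5 MEM@6 WB@7
I3 add r1 <- r3,r5: IF@4 ID@5 stall=0 (-) EX@6 MEM@7 WB@8
I4 add r2 <- r3,r1: IF@5 ID@6 stall=2 (RAW on I3.r1 (WB@8)) EX@9 MEM@10 WB@11
I5 add r2 <- r5,r1: IF@6 ID@9 stall=0 (-) EX@10 MEM@11 WB@12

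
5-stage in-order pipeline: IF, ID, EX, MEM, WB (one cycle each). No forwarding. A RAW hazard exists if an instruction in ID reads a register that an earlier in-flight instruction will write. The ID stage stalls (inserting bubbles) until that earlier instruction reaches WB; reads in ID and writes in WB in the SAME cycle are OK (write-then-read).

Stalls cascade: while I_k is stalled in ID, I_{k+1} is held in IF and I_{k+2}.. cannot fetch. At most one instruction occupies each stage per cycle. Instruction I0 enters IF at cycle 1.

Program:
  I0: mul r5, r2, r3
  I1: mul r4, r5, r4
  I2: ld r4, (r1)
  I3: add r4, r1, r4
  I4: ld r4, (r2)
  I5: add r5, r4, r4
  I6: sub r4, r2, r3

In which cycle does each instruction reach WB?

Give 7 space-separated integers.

I0 mul r5 <- r2,r3: IF@1 ID@2 stall=0 (-) EX@3 MEM@4 WB@5
I1 mul r4 <- r5,r4: IF@2 ID@3 stall=2 (RAW on I0.r5 (WB@5)) EX@6 MEM@7 WB@8
I2 ld r4 <- r1: IF@3 ID@6 stall=0 (-) EX@7 MEM@8 WB@9
I3 add r4 <- r1,r4: IF@6 ID@7 stall=2 (RAW on I2.r4 (WB@9)) EX@10 MEM@11 WB@12
I4 ld r4 <- r2: IF@7 ID@10 stall=0 (-) EX@11 MEM@12 WB@13
I5 add r5 <- r4,r4: IF@10 ID@11 stall=2 (RAW on I4.r4 (WB@13)) EX@14 MEM@15 WB@16
I6 sub r4 <- r2,r3: IF@11 ID@14 stall=0 (-) EX@15 MEM@16 WB@17

Answer: 5 8 9 12 13 16 17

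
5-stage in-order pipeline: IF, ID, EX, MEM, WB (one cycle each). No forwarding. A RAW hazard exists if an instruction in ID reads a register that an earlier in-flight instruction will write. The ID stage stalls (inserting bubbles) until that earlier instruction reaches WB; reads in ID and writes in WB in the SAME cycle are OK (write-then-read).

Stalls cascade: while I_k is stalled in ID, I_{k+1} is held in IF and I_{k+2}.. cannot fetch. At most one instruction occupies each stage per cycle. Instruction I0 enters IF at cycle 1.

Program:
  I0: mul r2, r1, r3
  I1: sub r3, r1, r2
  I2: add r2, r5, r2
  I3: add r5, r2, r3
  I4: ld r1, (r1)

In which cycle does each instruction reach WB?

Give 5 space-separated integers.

I0 mul r2 <- r1,r3: IF@1 ID@2 stall=0 (-) EX@3 MEM@4 WB@5
I1 sub r3 <- r1,r2: IF@2 ID@3 stall=2 (RAW on I0.r2 (WB@5)) EX@6 MEM@7 WB@8
I2 add r2 <- r5,r2: IF@3 ID@6 stall=0 (-) EX@7 MEM@8 WB@9
I3 add r5 <- r2,r3: IF@6 ID@7 stall=2 (RAW on I2.r2 (WB@9)) EX@10 MEM@11 WB@12
I4 ld r1 <- r1: IF@7 ID@10 stall=0 (-) EX@11 MEM@12 WB@13

Answer: 5 8 9 12 13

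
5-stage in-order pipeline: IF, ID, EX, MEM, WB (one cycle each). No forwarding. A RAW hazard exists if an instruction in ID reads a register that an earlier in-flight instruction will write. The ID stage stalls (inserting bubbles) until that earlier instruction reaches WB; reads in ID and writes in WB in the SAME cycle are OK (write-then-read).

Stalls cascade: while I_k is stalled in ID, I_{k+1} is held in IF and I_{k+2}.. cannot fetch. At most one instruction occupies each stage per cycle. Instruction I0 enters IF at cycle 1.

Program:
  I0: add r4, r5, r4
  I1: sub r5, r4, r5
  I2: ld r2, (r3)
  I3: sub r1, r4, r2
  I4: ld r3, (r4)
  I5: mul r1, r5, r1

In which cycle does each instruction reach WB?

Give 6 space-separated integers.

Answer: 5 8 9 12 13 15

Derivation:
I0 add r4 <- r5,r4: IF@1 ID@2 stall=0 (-) EX@3 MEM@4 WB@5
I1 sub r5 <- r4,r5: IF@2 ID@3 stall=2 (RAW on I0.r4 (WB@5)) EX@6 MEM@7 WB@8
I2 ld r2 <- r3: IF@3 ID@6 stall=0 (-) EX@7 MEM@8 WB@9
I3 sub r1 <- r4,r2: IF@6 ID@7 stall=2 (RAW on I2.r2 (WB@9)) EX@10 MEM@11 WB@12
I4 ld r3 <- r4: IF@7 ID@10 stall=0 (-) EX@11 MEM@12 WB@13
I5 mul r1 <- r5,r1: IF@10 ID@11 stall=1 (RAW on I3.r1 (WB@12)) EX@13 MEM@14 WB@15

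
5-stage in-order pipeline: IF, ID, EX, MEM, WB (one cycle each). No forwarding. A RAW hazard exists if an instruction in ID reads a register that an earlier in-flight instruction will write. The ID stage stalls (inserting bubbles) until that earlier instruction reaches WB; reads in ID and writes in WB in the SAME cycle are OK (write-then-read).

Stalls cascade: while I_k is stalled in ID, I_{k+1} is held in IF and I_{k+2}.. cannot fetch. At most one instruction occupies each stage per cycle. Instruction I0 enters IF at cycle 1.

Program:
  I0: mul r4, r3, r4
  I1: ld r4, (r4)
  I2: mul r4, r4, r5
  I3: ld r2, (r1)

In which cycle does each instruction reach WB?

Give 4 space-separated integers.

I0 mul r4 <- r3,r4: IF@1 ID@2 stall=0 (-) EX@3 MEM@4 WB@5
I1 ld r4 <- r4: IF@2 ID@3 stall=2 (RAW on I0.r4 (WB@5)) EX@6 MEM@7 WB@8
I2 mul r4 <- r4,r5: IF@3 ID@6 stall=2 (RAW on I1.r4 (WB@8)) EX@9 MEM@10 WB@11
I3 ld r2 <- r1: IF@6 ID@9 stall=0 (-) EX@10 MEM@11 WB@12

Answer: 5 8 11 12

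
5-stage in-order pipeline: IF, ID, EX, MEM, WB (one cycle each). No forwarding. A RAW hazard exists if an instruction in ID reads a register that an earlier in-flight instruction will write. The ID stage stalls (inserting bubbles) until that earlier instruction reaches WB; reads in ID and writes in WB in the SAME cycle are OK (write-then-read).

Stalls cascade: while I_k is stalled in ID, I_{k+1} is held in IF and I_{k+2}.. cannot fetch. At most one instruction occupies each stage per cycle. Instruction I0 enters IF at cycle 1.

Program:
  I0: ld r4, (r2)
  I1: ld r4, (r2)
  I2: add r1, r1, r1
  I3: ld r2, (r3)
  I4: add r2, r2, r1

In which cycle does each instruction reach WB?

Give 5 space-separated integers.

I0 ld r4 <- r2: IF@1 ID@2 stall=0 (-) EX@3 MEM@4 WB@5
I1 ld r4 <- r2: IF@2 ID@3 stall=0 (-) EX@4 MEM@5 WB@6
I2 add r1 <- r1,r1: IF@3 ID@4 stall=0 (-) EX@5 MEM@6 WB@7
I3 ld r2 <- r3: IF@4 ID@5 stall=0 (-) EX@6 MEM@7 WB@8
I4 add r2 <- r2,r1: IF@5 ID@6 stall=2 (RAW on I3.r2 (WB@8)) EX@9 MEM@10 WB@11

Answer: 5 6 7 8 11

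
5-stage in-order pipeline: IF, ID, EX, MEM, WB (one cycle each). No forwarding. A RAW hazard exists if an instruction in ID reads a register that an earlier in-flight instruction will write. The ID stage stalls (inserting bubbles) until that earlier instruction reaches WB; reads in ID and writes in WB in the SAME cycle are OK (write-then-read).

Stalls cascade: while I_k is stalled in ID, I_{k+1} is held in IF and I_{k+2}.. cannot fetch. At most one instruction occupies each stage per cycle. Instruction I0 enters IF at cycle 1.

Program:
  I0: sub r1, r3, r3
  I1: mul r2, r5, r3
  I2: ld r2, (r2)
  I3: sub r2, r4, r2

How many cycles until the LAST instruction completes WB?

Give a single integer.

Answer: 12

Derivation:
I0 sub r1 <- r3,r3: IF@1 ID@2 stall=0 (-) EX@3 MEM@4 WB@5
I1 mul r2 <- r5,r3: IF@2 ID@3 stall=0 (-) EX@4 MEM@5 WB@6
I2 ld r2 <- r2: IF@3 ID@4 stall=2 (RAW on I1.r2 (WB@6)) EX@7 MEM@8 WB@9
I3 sub r2 <- r4,r2: IF@4 ID@7 stall=2 (RAW on I2.r2 (WB@9)) EX@10 MEM@11 WB@12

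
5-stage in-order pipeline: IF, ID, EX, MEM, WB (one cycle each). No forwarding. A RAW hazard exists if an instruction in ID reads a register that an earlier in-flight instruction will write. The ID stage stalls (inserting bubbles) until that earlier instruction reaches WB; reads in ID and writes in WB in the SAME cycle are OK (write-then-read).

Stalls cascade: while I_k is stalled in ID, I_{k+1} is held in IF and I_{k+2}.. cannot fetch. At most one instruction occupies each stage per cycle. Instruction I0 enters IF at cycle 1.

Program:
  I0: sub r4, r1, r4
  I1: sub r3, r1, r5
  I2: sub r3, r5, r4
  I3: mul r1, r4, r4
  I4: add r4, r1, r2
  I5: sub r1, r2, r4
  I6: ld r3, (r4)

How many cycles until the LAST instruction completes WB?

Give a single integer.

I0 sub r4 <- r1,r4: IF@1 ID@2 stall=0 (-) EX@3 MEM@4 WB@5
I1 sub r3 <- r1,r5: IF@2 ID@3 stall=0 (-) EX@4 MEM@5 WB@6
I2 sub r3 <- r5,r4: IF@3 ID@4 stall=1 (RAW on I0.r4 (WB@5)) EX@6 MEM@7 WB@8
I3 mul r1 <- r4,r4: IF@4 ID@6 stall=0 (-) EX@7 MEM@8 WB@9
I4 add r4 <- r1,r2: IF@6 ID@7 stall=2 (RAW on I3.r1 (WB@9)) EX@10 MEM@11 WB@12
I5 sub r1 <- r2,r4: IF@7 ID@10 stall=2 (RAW on I4.r4 (WB@12)) EX@13 MEM@14 WB@15
I6 ld r3 <- r4: IF@10 ID@13 stall=0 (-) EX@14 MEM@15 WB@16

Answer: 16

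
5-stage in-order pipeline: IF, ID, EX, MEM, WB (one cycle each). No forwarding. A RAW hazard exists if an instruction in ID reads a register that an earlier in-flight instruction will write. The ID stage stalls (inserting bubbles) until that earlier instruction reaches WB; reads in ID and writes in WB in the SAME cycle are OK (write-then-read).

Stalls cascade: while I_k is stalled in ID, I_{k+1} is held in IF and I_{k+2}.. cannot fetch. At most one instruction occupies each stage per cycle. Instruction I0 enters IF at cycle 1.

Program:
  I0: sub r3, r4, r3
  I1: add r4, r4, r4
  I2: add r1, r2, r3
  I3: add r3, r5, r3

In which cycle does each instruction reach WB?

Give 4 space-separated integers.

I0 sub r3 <- r4,r3: IF@1 ID@2 stall=0 (-) EX@3 MEM@4 WB@5
I1 add r4 <- r4,r4: IF@2 ID@3 stall=0 (-) EX@4 MEM@5 WB@6
I2 add r1 <- r2,r3: IF@3 ID@4 stall=1 (RAW on I0.r3 (WB@5)) EX@6 MEM@7 WB@8
I3 add r3 <- r5,r3: IF@4 ID@6 stall=0 (-) EX@7 MEM@8 WB@9

Answer: 5 6 8 9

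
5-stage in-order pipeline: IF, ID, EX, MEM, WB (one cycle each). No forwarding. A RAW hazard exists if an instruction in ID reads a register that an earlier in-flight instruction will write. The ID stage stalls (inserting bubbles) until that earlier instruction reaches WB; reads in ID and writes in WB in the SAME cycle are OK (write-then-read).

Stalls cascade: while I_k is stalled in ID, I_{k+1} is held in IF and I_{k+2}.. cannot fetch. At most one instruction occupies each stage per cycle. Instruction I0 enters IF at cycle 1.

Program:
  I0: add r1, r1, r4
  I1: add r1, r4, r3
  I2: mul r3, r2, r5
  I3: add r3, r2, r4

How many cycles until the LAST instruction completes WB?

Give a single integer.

Answer: 8

Derivation:
I0 add r1 <- r1,r4: IF@1 ID@2 stall=0 (-) EX@3 MEM@4 WB@5
I1 add r1 <- r4,r3: IF@2 ID@3 stall=0 (-) EX@4 MEM@5 WB@6
I2 mul r3 <- r2,r5: IF@3 ID@4 stall=0 (-) EX@5 MEM@6 WB@7
I3 add r3 <- r2,r4: IF@4 ID@5 stall=0 (-) EX@6 MEM@7 WB@8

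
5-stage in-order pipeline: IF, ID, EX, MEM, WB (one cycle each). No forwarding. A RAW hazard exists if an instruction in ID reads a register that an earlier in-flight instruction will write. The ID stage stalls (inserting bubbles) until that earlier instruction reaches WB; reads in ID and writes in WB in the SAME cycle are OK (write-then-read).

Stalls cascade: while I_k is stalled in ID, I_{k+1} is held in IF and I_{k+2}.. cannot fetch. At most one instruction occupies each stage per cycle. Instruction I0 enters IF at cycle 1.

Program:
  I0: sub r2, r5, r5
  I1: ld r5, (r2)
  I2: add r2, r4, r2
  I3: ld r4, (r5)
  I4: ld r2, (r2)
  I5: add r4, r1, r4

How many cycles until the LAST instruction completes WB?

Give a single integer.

Answer: 14

Derivation:
I0 sub r2 <- r5,r5: IF@1 ID@2 stall=0 (-) EX@3 MEM@4 WB@5
I1 ld r5 <- r2: IF@2 ID@3 stall=2 (RAW on I0.r2 (WB@5)) EX@6 MEM@7 WB@8
I2 add r2 <- r4,r2: IF@3 ID@6 stall=0 (-) EX@7 MEM@8 WB@9
I3 ld r4 <- r5: IF@6 ID@7 stall=1 (RAW on I1.r5 (WB@8)) EX@9 MEM@10 WB@11
I4 ld r2 <- r2: IF@7 ID@9 stall=0 (-) EX@10 MEM@11 WB@12
I5 add r4 <- r1,r4: IF@9 ID@10 stall=1 (RAW on I3.r4 (WB@11)) EX@12 MEM@13 WB@14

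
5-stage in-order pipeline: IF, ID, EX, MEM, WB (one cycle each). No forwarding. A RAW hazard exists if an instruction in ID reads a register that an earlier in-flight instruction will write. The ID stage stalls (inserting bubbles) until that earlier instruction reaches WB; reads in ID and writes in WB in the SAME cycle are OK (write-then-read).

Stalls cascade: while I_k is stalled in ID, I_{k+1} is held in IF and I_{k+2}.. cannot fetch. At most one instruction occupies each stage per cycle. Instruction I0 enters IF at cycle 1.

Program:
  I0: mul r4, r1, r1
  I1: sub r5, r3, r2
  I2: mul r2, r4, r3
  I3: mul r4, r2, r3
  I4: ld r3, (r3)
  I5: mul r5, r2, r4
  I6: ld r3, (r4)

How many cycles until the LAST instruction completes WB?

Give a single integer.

I0 mul r4 <- r1,r1: IF@1 ID@2 stall=0 (-) EX@3 MEM@4 WB@5
I1 sub r5 <- r3,r2: IF@2 ID@3 stall=0 (-) EX@4 MEM@5 WB@6
I2 mul r2 <- r4,r3: IF@3 ID@4 stall=1 (RAW on I0.r4 (WB@5)) EX@6 MEM@7 WB@8
I3 mul r4 <- r2,r3: IF@4 ID@6 stall=2 (RAW on I2.r2 (WB@8)) EX@9 MEM@10 WB@11
I4 ld r3 <- r3: IF@6 ID@9 stall=0 (-) EX@10 MEM@11 WB@12
I5 mul r5 <- r2,r4: IF@9 ID@10 stall=1 (RAW on I3.r4 (WB@11)) EX@12 MEM@13 WB@14
I6 ld r3 <- r4: IF@10 ID@12 stall=0 (-) EX@13 MEM@14 WB@15

Answer: 15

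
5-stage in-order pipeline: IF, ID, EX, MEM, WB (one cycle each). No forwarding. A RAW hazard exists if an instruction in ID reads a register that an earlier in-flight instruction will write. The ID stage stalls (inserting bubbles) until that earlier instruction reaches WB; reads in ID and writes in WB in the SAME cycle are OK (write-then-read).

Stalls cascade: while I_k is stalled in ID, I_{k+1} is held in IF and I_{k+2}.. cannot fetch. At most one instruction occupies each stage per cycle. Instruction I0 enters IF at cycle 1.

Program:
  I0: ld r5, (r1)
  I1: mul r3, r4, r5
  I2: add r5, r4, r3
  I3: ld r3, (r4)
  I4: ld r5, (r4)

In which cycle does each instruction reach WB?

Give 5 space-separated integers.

Answer: 5 8 11 12 13

Derivation:
I0 ld r5 <- r1: IF@1 ID@2 stall=0 (-) EX@3 MEM@4 WB@5
I1 mul r3 <- r4,r5: IF@2 ID@3 stall=2 (RAW on I0.r5 (WB@5)) EX@6 MEM@7 WB@8
I2 add r5 <- r4,r3: IF@3 ID@6 stall=2 (RAW on I1.r3 (WB@8)) EX@9 MEM@10 WB@11
I3 ld r3 <- r4: IF@6 ID@9 stall=0 (-) EX@10 MEM@11 WB@12
I4 ld r5 <- r4: IF@9 ID@10 stall=0 (-) EX@11 MEM@12 WB@13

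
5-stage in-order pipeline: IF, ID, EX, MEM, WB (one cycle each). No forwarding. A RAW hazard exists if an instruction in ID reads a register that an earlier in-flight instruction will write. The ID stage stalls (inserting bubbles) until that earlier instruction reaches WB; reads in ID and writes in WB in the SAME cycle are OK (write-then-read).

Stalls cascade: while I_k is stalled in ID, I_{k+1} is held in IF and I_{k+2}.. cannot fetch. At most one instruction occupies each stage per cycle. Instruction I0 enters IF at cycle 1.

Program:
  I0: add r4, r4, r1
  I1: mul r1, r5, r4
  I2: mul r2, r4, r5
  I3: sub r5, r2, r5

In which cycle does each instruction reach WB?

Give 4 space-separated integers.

Answer: 5 8 9 12

Derivation:
I0 add r4 <- r4,r1: IF@1 ID@2 stall=0 (-) EX@3 MEM@4 WB@5
I1 mul r1 <- r5,r4: IF@2 ID@3 stall=2 (RAW on I0.r4 (WB@5)) EX@6 MEM@7 WB@8
I2 mul r2 <- r4,r5: IF@3 ID@6 stall=0 (-) EX@7 MEM@8 WB@9
I3 sub r5 <- r2,r5: IF@6 ID@7 stall=2 (RAW on I2.r2 (WB@9)) EX@10 MEM@11 WB@12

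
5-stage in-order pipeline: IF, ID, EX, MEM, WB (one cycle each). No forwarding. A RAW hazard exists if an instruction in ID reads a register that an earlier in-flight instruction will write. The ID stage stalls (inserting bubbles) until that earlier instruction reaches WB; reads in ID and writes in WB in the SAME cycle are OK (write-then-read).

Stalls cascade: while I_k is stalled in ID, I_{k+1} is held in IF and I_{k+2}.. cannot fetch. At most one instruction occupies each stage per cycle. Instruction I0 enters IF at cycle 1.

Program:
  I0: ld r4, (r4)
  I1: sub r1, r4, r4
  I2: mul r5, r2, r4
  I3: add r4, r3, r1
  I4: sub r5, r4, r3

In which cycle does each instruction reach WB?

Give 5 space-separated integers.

Answer: 5 8 9 11 14

Derivation:
I0 ld r4 <- r4: IF@1 ID@2 stall=0 (-) EX@3 MEM@4 WB@5
I1 sub r1 <- r4,r4: IF@2 ID@3 stall=2 (RAW on I0.r4 (WB@5)) EX@6 MEM@7 WB@8
I2 mul r5 <- r2,r4: IF@3 ID@6 stall=0 (-) EX@7 MEM@8 WB@9
I3 add r4 <- r3,r1: IF@6 ID@7 stall=1 (RAW on I1.r1 (WB@8)) EX@9 MEM@10 WB@11
I4 sub r5 <- r4,r3: IF@7 ID@9 stall=2 (RAW on I3.r4 (WB@11)) EX@12 MEM@13 WB@14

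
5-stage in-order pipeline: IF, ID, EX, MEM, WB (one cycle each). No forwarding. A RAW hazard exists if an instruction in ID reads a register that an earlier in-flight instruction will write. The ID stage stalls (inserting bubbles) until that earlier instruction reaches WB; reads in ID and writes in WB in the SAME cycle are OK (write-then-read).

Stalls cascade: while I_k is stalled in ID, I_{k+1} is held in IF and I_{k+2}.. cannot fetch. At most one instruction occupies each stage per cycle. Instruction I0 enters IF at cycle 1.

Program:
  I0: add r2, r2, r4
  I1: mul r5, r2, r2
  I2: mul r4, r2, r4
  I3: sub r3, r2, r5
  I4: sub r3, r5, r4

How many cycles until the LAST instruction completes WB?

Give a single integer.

Answer: 12

Derivation:
I0 add r2 <- r2,r4: IF@1 ID@2 stall=0 (-) EX@3 MEM@4 WB@5
I1 mul r5 <- r2,r2: IF@2 ID@3 stall=2 (RAW on I0.r2 (WB@5)) EX@6 MEM@7 WB@8
I2 mul r4 <- r2,r4: IF@3 ID@6 stall=0 (-) EX@7 MEM@8 WB@9
I3 sub r3 <- r2,r5: IF@6 ID@7 stall=1 (RAW on I1.r5 (WB@8)) EX@9 MEM@10 WB@11
I4 sub r3 <- r5,r4: IF@7 ID@9 stall=0 (-) EX@10 MEM@11 WB@12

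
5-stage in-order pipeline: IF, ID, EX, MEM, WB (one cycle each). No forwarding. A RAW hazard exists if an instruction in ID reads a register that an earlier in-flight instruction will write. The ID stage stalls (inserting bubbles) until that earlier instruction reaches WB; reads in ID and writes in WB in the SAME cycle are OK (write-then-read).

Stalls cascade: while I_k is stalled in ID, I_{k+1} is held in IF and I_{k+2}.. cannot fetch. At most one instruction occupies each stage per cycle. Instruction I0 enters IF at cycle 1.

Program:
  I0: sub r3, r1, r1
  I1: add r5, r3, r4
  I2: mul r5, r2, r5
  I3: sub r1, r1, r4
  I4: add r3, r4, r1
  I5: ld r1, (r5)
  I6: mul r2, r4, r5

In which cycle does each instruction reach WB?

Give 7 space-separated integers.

Answer: 5 8 11 12 15 16 17

Derivation:
I0 sub r3 <- r1,r1: IF@1 ID@2 stall=0 (-) EX@3 MEM@4 WB@5
I1 add r5 <- r3,r4: IF@2 ID@3 stall=2 (RAW on I0.r3 (WB@5)) EX@6 MEM@7 WB@8
I2 mul r5 <- r2,r5: IF@3 ID@6 stall=2 (RAW on I1.r5 (WB@8)) EX@9 MEM@10 WB@11
I3 sub r1 <- r1,r4: IF@6 ID@9 stall=0 (-) EX@10 MEM@11 WB@12
I4 add r3 <- r4,r1: IF@9 ID@10 stall=2 (RAW on I3.r1 (WB@12)) EX@13 MEM@14 WB@15
I5 ld r1 <- r5: IF@10 ID@13 stall=0 (-) EX@14 MEM@15 WB@16
I6 mul r2 <- r4,r5: IF@13 ID@14 stall=0 (-) EX@15 MEM@16 WB@17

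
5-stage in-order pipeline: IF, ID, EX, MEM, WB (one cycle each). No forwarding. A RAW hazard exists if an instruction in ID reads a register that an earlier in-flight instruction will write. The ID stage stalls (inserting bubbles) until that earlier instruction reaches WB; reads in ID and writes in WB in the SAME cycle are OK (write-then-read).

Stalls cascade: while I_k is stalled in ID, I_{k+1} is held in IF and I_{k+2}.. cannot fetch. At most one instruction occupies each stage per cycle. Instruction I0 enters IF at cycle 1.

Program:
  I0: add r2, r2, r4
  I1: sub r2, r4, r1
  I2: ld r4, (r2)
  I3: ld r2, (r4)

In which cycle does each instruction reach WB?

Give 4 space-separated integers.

I0 add r2 <- r2,r4: IF@1 ID@2 stall=0 (-) EX@3 MEM@4 WB@5
I1 sub r2 <- r4,r1: IF@2 ID@3 stall=0 (-) EX@4 MEM@5 WB@6
I2 ld r4 <- r2: IF@3 ID@4 stall=2 (RAW on I1.r2 (WB@6)) EX@7 MEM@8 WB@9
I3 ld r2 <- r4: IF@4 ID@7 stall=2 (RAW on I2.r4 (WB@9)) EX@10 MEM@11 WB@12

Answer: 5 6 9 12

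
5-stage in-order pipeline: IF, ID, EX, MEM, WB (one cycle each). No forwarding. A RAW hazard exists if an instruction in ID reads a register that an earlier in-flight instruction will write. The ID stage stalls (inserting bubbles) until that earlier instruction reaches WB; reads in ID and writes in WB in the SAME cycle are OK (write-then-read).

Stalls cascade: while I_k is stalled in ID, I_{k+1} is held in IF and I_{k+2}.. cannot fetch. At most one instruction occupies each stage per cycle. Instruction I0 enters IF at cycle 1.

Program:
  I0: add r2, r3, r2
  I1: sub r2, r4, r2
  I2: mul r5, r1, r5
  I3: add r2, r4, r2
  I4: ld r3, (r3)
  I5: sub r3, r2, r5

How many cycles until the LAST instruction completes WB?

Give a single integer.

Answer: 14

Derivation:
I0 add r2 <- r3,r2: IF@1 ID@2 stall=0 (-) EX@3 MEM@4 WB@5
I1 sub r2 <- r4,r2: IF@2 ID@3 stall=2 (RAW on I0.r2 (WB@5)) EX@6 MEM@7 WB@8
I2 mul r5 <- r1,r5: IF@3 ID@6 stall=0 (-) EX@7 MEM@8 WB@9
I3 add r2 <- r4,r2: IF@6 ID@7 stall=1 (RAW on I1.r2 (WB@8)) EX@9 MEM@10 WB@11
I4 ld r3 <- r3: IF@7 ID@9 stall=0 (-) EX@10 MEM@11 WB@12
I5 sub r3 <- r2,r5: IF@9 ID@10 stall=1 (RAW on I3.r2 (WB@11)) EX@12 MEM@13 WB@14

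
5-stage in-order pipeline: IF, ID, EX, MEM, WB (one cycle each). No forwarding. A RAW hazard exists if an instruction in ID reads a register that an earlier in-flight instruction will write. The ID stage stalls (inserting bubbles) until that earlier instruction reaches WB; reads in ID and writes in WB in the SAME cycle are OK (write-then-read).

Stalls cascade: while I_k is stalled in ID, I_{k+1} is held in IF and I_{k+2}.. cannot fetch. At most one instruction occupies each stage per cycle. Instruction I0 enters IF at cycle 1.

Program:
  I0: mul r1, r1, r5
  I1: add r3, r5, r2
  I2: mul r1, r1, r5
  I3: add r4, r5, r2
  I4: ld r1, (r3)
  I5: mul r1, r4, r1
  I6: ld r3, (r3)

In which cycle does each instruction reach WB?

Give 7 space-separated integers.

I0 mul r1 <- r1,r5: IF@1 ID@2 stall=0 (-) EX@3 MEM@4 WB@5
I1 add r3 <- r5,r2: IF@2 ID@3 stall=0 (-) EX@4 MEM@5 WB@6
I2 mul r1 <- r1,r5: IF@3 ID@4 stall=1 (RAW on I0.r1 (WB@5)) EX@6 MEM@7 WB@8
I3 add r4 <- r5,r2: IF@4 ID@6 stall=0 (-) EX@7 MEM@8 WB@9
I4 ld r1 <- r3: IF@6 ID@7 stall=0 (-) EX@8 MEM@9 WB@10
I5 mul r1 <- r4,r1: IF@7 ID@8 stall=2 (RAW on I4.r1 (WB@10)) EX@11 MEM@12 WB@13
I6 ld r3 <- r3: IF@8 ID@11 stall=0 (-) EX@12 MEM@13 WB@14

Answer: 5 6 8 9 10 13 14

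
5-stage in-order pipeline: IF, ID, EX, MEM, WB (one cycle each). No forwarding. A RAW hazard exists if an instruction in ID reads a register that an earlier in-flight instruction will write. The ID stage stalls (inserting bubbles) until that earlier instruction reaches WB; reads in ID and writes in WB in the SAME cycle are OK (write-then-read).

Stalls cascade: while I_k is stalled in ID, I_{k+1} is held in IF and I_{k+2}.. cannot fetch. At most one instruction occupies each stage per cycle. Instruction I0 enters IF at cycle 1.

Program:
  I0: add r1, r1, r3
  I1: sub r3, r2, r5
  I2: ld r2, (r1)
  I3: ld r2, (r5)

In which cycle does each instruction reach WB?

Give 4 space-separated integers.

I0 add r1 <- r1,r3: IF@1 ID@2 stall=0 (-) EX@3 MEM@4 WB@5
I1 sub r3 <- r2,r5: IF@2 ID@3 stall=0 (-) EX@4 MEM@5 WB@6
I2 ld r2 <- r1: IF@3 ID@4 stall=1 (RAW on I0.r1 (WB@5)) EX@6 MEM@7 WB@8
I3 ld r2 <- r5: IF@4 ID@6 stall=0 (-) EX@7 MEM@8 WB@9

Answer: 5 6 8 9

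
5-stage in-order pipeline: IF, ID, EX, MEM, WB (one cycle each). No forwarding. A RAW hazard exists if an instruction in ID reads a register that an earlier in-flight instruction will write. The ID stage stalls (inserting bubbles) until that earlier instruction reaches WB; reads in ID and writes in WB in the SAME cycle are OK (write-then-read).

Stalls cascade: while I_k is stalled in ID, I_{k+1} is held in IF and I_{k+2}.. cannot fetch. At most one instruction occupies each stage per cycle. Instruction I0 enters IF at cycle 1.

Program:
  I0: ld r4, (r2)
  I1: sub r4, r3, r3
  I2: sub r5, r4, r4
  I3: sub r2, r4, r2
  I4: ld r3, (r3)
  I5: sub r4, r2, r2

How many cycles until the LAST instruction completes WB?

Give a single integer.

Answer: 13

Derivation:
I0 ld r4 <- r2: IF@1 ID@2 stall=0 (-) EX@3 MEM@4 WB@5
I1 sub r4 <- r3,r3: IF@2 ID@3 stall=0 (-) EX@4 MEM@5 WB@6
I2 sub r5 <- r4,r4: IF@3 ID@4 stall=2 (RAW on I1.r4 (WB@6)) EX@7 MEM@8 WB@9
I3 sub r2 <- r4,r2: IF@4 ID@7 stall=0 (-) EX@8 MEM@9 WB@10
I4 ld r3 <- r3: IF@7 ID@8 stall=0 (-) EX@9 MEM@10 WB@11
I5 sub r4 <- r2,r2: IF@8 ID@9 stall=1 (RAW on I3.r2 (WB@10)) EX@11 MEM@12 WB@13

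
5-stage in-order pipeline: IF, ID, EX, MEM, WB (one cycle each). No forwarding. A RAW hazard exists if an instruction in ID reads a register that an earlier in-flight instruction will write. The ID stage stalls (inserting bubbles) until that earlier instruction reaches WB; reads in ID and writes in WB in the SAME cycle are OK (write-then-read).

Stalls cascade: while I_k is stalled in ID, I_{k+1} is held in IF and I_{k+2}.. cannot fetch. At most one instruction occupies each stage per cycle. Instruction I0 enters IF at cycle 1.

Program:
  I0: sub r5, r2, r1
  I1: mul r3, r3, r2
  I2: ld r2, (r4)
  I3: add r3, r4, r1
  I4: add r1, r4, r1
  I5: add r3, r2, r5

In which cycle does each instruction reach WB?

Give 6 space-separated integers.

Answer: 5 6 7 8 9 10

Derivation:
I0 sub r5 <- r2,r1: IF@1 ID@2 stall=0 (-) EX@3 MEM@4 WB@5
I1 mul r3 <- r3,r2: IF@2 ID@3 stall=0 (-) EX@4 MEM@5 WB@6
I2 ld r2 <- r4: IF@3 ID@4 stall=0 (-) EX@5 MEM@6 WB@7
I3 add r3 <- r4,r1: IF@4 ID@5 stall=0 (-) EX@6 MEM@7 WB@8
I4 add r1 <- r4,r1: IF@5 ID@6 stall=0 (-) EX@7 MEM@8 WB@9
I5 add r3 <- r2,r5: IF@6 ID@7 stall=0 (-) EX@8 MEM@9 WB@10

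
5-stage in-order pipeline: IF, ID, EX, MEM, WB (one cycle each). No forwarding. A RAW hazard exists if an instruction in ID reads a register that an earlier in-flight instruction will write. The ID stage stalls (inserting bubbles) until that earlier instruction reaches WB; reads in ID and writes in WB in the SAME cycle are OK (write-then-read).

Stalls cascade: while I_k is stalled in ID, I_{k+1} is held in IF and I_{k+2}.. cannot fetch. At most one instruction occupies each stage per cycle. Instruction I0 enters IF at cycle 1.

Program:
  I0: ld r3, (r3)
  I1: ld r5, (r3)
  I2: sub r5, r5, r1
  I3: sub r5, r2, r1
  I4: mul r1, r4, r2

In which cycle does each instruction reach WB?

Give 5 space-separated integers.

I0 ld r3 <- r3: IF@1 ID@2 stall=0 (-) EX@3 MEM@4 WB@5
I1 ld r5 <- r3: IF@2 ID@3 stall=2 (RAW on I0.r3 (WB@5)) EX@6 MEM@7 WB@8
I2 sub r5 <- r5,r1: IF@3 ID@6 stall=2 (RAW on I1.r5 (WB@8)) EX@9 MEM@10 WB@11
I3 sub r5 <- r2,r1: IF@6 ID@9 stall=0 (-) EX@10 MEM@11 WB@12
I4 mul r1 <- r4,r2: IF@9 ID@10 stall=0 (-) EX@11 MEM@12 WB@13

Answer: 5 8 11 12 13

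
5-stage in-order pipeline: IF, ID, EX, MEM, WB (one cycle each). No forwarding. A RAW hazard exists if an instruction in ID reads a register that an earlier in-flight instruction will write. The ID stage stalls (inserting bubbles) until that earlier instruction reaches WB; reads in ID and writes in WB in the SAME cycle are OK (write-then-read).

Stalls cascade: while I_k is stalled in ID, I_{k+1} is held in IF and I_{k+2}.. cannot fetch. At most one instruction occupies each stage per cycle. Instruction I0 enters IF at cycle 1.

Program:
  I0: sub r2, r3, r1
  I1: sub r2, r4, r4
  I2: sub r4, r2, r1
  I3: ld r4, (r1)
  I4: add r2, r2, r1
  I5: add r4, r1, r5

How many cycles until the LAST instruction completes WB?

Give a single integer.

I0 sub r2 <- r3,r1: IF@1 ID@2 stall=0 (-) EX@3 MEM@4 WB@5
I1 sub r2 <- r4,r4: IF@2 ID@3 stall=0 (-) EX@4 MEM@5 WB@6
I2 sub r4 <- r2,r1: IF@3 ID@4 stall=2 (RAW on I1.r2 (WB@6)) EX@7 MEM@8 WB@9
I3 ld r4 <- r1: IF@4 ID@7 stall=0 (-) EX@8 MEM@9 WB@10
I4 add r2 <- r2,r1: IF@7 ID@8 stall=0 (-) EX@9 MEM@10 WB@11
I5 add r4 <- r1,r5: IF@8 ID@9 stall=0 (-) EX@10 MEM@11 WB@12

Answer: 12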